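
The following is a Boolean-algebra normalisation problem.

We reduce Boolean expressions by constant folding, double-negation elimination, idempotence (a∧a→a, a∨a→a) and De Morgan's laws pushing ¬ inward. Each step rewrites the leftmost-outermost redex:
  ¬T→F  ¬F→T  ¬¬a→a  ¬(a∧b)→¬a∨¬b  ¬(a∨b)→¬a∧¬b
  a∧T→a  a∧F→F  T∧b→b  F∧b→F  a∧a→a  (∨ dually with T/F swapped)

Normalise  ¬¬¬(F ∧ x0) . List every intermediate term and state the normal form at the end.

  start: ¬¬¬(F ∧ x0)
  [1] ¬(F ∧ x0)
  [2] ¬F ∨ ¬x0
  [3] T ∨ ¬x0
  [4] T

Answer: normal form = T  (in 4 steps)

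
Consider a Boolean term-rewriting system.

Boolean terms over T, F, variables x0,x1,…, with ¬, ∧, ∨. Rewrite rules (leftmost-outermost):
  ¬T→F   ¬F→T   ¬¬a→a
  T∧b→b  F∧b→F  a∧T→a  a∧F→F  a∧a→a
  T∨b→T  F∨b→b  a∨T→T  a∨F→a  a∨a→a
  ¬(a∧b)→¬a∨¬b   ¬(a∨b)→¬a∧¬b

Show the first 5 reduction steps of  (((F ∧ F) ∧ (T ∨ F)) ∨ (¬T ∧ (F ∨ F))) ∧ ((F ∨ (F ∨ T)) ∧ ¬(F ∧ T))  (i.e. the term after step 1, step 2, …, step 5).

  start: (((F ∧ F) ∧ (T ∨ F)) ∨ (¬T ∧ (F ∨ F))) ∧ ((F ∨ (F ∨ T)) ∧ ¬(F ∧ T))
  step 1: ((F ∧ (T ∨ F)) ∨ (¬T ∧ (F ∨ F))) ∧ ((F ∨ (F ∨ T)) ∧ ¬(F ∧ T))
  step 2: (F ∨ (¬T ∧ (F ∨ F))) ∧ ((F ∨ (F ∨ T)) ∧ ¬(F ∧ T))
  step 3: (¬T ∧ (F ∨ F)) ∧ ((F ∨ (F ∨ T)) ∧ ¬(F ∧ T))
  step 4: (F ∧ (F ∨ F)) ∧ ((F ∨ (F ∨ T)) ∧ ¬(F ∧ T))
  step 5: F ∧ ((F ∨ (F ∨ T)) ∧ ¬(F ∧ T))

Answer: after 5 steps: F ∧ ((F ∨ (F ∨ T)) ∧ ¬(F ∧ T))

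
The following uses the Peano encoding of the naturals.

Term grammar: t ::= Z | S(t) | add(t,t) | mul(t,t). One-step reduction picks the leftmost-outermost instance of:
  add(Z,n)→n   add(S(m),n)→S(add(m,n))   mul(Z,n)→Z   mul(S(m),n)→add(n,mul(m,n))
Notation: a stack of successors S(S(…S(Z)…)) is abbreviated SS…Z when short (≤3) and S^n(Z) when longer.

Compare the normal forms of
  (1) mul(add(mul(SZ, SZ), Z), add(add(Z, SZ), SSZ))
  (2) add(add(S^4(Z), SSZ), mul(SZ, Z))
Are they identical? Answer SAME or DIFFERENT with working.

Term A:
  start: mul(add(mul(SZ, SZ), Z), add(add(Z, SZ), SSZ))
  step 1: mul(add(add(SZ, mul(Z, SZ)), Z), add(add(Z, SZ), SSZ))
  step 2: mul(add(S(add(Z, mul(Z, SZ))), Z), add(add(Z, SZ), SSZ))
  step 3: mul(S(add(add(Z, mul(Z, SZ)), Z)), add(add(Z, SZ), SSZ))
  step 4: add(add(add(Z, SZ), SSZ), mul(add(add(Z, mul(Z, SZ)), Z), add(add(Z, SZ), SSZ)))
  step 5: add(add(SZ, SSZ), mul(add(add(Z, mul(Z, SZ)), Z), add(add(Z, SZ), SSZ)))
  step 6: add(S(add(Z, SSZ)), mul(add(add(Z, mul(Z, SZ)), Z), add(add(Z, SZ), SSZ)))
  step 7: S(add(add(Z, SSZ), mul(add(add(Z, mul(Z, SZ)), Z), add(add(Z, SZ), SSZ))))
  step 8: S(add(SSZ, mul(add(add(Z, mul(Z, SZ)), Z), add(add(Z, SZ), SSZ))))
  step 9: S(S(add(SZ, mul(add(add(Z, mul(Z, SZ)), Z), add(add(Z, SZ), SSZ)))))
  step 10: S(S(S(add(Z, mul(add(add(Z, mul(Z, SZ)), Z), add(add(Z, SZ), SSZ))))))
  step 11: S(S(S(mul(add(add(Z, mul(Z, SZ)), Z), add(add(Z, SZ), SSZ)))))
  step 12: S(S(S(mul(add(mul(Z, SZ), Z), add(add(Z, SZ), SSZ)))))
  step 13: S(S(S(mul(add(Z, Z), add(add(Z, SZ), SSZ)))))
  step 14: S(S(S(mul(Z, add(add(Z, SZ), SSZ)))))
  step 15: SSSZ

Term B:
  start: add(add(S^4(Z), SSZ), mul(SZ, Z))
  step 1: add(S(add(SSSZ, SSZ)), mul(SZ, Z))
  step 2: S(add(add(SSSZ, SSZ), mul(SZ, Z)))
  step 3: S(add(S(add(SSZ, SSZ)), mul(SZ, Z)))
  step 4: S(S(add(add(SSZ, SSZ), mul(SZ, Z))))
  step 5: S(S(add(S(add(SZ, SSZ)), mul(SZ, Z))))
  step 6: S(S(S(add(add(SZ, SSZ), mul(SZ, Z)))))
  step 7: S(S(S(add(S(add(Z, SSZ)), mul(SZ, Z)))))
  step 8: S(S(S(S(add(add(Z, SSZ), mul(SZ, Z))))))
  step 9: S(S(S(S(add(SSZ, mul(SZ, Z))))))
  step 10: S(S(S(S(S(add(SZ, mul(SZ, Z)))))))
  step 11: S(S(S(S(S(S(add(Z, mul(SZ, Z))))))))
  step 12: S(S(S(S(S(S(mul(SZ, Z)))))))
  step 13: S(S(S(S(S(S(add(Z, mul(Z, Z))))))))
  step 14: S(S(S(S(S(S(mul(Z, Z)))))))
  step 15: S^6(Z)

Answer: DIFFERENT — A ⇓ SSSZ, B ⇓ S^6(Z)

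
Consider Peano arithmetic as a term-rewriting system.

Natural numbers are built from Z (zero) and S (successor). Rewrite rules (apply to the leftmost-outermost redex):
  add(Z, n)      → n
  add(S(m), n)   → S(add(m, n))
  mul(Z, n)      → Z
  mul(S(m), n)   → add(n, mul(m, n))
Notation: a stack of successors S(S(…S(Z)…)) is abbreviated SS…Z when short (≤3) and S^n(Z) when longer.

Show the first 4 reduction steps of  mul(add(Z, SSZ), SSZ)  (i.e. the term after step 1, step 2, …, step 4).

Answer: after 4 steps: S(S(add(Z, mul(SZ, SSZ))))

Working:
  start: mul(add(Z, SSZ), SSZ)
  step 1: mul(SSZ, SSZ)
  step 2: add(SSZ, mul(SZ, SSZ))
  step 3: S(add(SZ, mul(SZ, SSZ)))
  step 4: S(S(add(Z, mul(SZ, SSZ))))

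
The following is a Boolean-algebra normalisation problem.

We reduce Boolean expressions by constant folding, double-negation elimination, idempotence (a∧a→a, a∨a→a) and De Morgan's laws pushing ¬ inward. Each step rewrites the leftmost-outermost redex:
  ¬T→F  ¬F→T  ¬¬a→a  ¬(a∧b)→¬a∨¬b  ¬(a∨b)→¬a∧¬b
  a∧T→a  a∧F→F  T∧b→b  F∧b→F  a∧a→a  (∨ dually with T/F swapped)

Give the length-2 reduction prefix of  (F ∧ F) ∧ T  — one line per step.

  start: (F ∧ F) ∧ T
  [1] F ∧ F
  [2] F

Answer: after 2 steps: F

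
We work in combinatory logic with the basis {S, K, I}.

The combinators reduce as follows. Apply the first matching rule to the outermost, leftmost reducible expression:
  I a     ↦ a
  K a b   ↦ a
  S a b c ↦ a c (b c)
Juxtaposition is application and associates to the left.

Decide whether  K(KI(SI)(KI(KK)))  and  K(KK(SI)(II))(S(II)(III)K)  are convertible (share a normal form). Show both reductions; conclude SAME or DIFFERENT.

Term A:
  start: K(KI(SI)(KI(KK)))
  →1  K(I(KI(KK)))
  →2  K(KI(KK))
  →3  KI

Term B:
  start: K(KK(SI)(II))(S(II)(III)K)
  →1  KK(SI)(II)
  →2  K(II)
  →3  KI

Answer: SAME — A ⇓ KI, B ⇓ KI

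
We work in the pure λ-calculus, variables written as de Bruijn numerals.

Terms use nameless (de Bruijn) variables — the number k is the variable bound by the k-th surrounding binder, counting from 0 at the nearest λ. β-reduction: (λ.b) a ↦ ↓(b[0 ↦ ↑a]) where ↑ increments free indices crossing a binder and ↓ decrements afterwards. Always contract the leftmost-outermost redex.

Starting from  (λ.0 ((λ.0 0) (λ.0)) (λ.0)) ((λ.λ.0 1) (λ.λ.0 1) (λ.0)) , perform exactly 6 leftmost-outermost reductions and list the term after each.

  start: (λ.0 ((λ.0 0) (λ.0)) (λ.0)) ((λ.λ.0 1) (λ.λ.0 1) (λ.0))
  [1] (λ.λ.0 1) (λ.λ.0 1) (λ.0) ((λ.0 0) (λ.0)) (λ.0)
  [2] (λ.0 (λ.λ.0 1)) (λ.0) ((λ.0 0) (λ.0)) (λ.0)
  [3] (λ.0) (λ.λ.0 1) ((λ.0 0) (λ.0)) (λ.0)
  [4] (λ.λ.0 1) ((λ.0 0) (λ.0)) (λ.0)
  [5] (λ.0 ((λ.0 0) (λ.0))) (λ.0)
  [6] (λ.0) ((λ.0 0) (λ.0))

Answer: after 6 steps: (λ.0) ((λ.0 0) (λ.0))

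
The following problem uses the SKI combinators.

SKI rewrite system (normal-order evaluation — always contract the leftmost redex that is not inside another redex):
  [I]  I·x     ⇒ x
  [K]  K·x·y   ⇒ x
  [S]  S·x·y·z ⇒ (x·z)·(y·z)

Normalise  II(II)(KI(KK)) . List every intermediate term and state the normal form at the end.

Answer: normal form = I  (in 5 steps)

Reduction:
  start: II(II)(KI(KK))
  [1] I(II)(KI(KK))
  [2] II(KI(KK))
  [3] I(KI(KK))
  [4] KI(KK)
  [5] I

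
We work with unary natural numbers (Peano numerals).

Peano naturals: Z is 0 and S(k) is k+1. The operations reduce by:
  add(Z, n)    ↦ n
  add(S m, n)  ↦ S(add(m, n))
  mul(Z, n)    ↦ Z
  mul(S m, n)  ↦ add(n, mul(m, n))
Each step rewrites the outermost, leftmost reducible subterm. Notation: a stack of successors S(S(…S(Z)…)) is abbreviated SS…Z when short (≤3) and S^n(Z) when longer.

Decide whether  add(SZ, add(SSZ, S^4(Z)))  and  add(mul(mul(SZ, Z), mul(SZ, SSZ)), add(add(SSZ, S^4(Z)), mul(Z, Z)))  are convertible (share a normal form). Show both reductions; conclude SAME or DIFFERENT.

Term A:
  start: add(SZ, add(SSZ, S^4(Z)))
  [1] S(add(Z, add(SSZ, S^4(Z))))
  [2] S(add(SSZ, S^4(Z)))
  [3] S(S(add(SZ, S^4(Z))))
  [4] S(S(S(add(Z, S^4(Z)))))
  [5] S^7(Z)

Term B:
  start: add(mul(mul(SZ, Z), mul(SZ, SSZ)), add(add(SSZ, S^4(Z)), mul(Z, Z)))
  [1] add(mul(add(Z, mul(Z, Z)), mul(SZ, SSZ)), add(add(SSZ, S^4(Z)), mul(Z, Z)))
  [2] add(mul(mul(Z, Z), mul(SZ, SSZ)), add(add(SSZ, S^4(Z)), mul(Z, Z)))
  [3] add(mul(Z, mul(SZ, SSZ)), add(add(SSZ, S^4(Z)), mul(Z, Z)))
  [4] add(Z, add(add(SSZ, S^4(Z)), mul(Z, Z)))
  [5] add(add(SSZ, S^4(Z)), mul(Z, Z))
  [6] add(S(add(SZ, S^4(Z))), mul(Z, Z))
  [7] S(add(add(SZ, S^4(Z)), mul(Z, Z)))
  [8] S(add(S(add(Z, S^4(Z))), mul(Z, Z)))
  [9] S(S(add(add(Z, S^4(Z)), mul(Z, Z))))
  [10] S(S(add(S^4(Z), mul(Z, Z))))
  [11] S(S(S(add(SSSZ, mul(Z, Z)))))
  [12] S(S(S(S(add(SSZ, mul(Z, Z))))))
  [13] S(S(S(S(S(add(SZ, mul(Z, Z)))))))
  [14] S(S(S(S(S(S(add(Z, mul(Z, Z))))))))
  [15] S(S(S(S(S(S(mul(Z, Z)))))))
  [16] S^6(Z)

Answer: DIFFERENT — A ⇓ S^7(Z), B ⇓ S^6(Z)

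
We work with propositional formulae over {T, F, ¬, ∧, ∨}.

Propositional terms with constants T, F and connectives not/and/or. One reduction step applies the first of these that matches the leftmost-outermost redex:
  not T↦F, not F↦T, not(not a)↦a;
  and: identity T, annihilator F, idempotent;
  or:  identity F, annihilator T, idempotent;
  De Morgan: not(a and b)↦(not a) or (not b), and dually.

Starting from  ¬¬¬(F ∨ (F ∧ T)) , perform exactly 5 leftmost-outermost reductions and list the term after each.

  start: ¬¬¬(F ∨ (F ∧ T))
  →1  ¬(F ∨ (F ∧ T))
  →2  ¬F ∧ ¬(F ∧ T)
  →3  T ∧ ¬(F ∧ T)
  →4  ¬(F ∧ T)
  →5  ¬F ∨ ¬T

Answer: after 5 steps: ¬F ∨ ¬T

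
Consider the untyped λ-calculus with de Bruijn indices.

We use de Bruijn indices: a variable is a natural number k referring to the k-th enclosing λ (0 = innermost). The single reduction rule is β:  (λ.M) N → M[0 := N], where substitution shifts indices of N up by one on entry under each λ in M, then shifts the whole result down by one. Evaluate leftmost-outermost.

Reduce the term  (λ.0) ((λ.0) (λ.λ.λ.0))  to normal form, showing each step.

  start: (λ.0) ((λ.0) (λ.λ.λ.0))
  [1] (λ.0) (λ.λ.λ.0)
  [2] λ.λ.λ.0

Answer: normal form = λ.λ.λ.0  (in 2 steps)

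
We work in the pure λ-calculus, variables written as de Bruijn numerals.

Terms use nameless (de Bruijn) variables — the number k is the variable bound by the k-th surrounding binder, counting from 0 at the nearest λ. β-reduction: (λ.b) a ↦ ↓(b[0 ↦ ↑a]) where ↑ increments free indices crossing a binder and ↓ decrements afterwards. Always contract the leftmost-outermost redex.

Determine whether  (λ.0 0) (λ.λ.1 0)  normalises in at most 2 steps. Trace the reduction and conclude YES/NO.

  start: (λ.0 0) (λ.λ.1 0)
  →1  (λ.λ.1 0) (λ.λ.1 0)
  →2  λ.(λ.λ.1 0) 0

Answer: NO — after 2 steps the term is λ.(λ.λ.1 0) 0, not yet normal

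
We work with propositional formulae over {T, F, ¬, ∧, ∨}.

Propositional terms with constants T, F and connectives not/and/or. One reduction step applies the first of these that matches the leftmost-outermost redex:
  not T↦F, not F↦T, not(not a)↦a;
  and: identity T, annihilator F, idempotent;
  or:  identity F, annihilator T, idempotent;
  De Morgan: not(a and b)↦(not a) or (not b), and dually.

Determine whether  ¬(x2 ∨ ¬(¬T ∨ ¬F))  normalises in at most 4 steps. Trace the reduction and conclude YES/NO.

  start: ¬(x2 ∨ ¬(¬T ∨ ¬F))
  →1  ¬x2 ∧ ¬¬(¬T ∨ ¬F)
  →2  ¬x2 ∧ (¬T ∨ ¬F)
  →3  ¬x2 ∧ (F ∨ ¬F)
  →4  ¬x2 ∧ ¬F

Answer: NO — after 4 steps the term is ¬x2 ∧ ¬F, not yet normal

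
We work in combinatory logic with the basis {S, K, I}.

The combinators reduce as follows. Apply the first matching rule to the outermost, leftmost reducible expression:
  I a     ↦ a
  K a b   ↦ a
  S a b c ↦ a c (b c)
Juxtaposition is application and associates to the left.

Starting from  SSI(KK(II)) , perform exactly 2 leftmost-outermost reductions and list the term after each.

Answer: after 2 steps: SK(I(KK(II)))

Reduction:
  start: SSI(KK(II))
  step 1: S(KK(II))(I(KK(II)))
  step 2: SK(I(KK(II)))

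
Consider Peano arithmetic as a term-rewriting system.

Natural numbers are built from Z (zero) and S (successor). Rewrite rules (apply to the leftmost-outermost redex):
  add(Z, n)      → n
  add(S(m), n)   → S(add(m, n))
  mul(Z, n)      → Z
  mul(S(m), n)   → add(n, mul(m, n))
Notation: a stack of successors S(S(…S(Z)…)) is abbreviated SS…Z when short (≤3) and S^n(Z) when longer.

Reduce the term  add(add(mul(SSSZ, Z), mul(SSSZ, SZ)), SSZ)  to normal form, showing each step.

  start: add(add(mul(SSSZ, Z), mul(SSSZ, SZ)), SSZ)
  →1  add(add(add(Z, mul(SSZ, Z)), mul(SSSZ, SZ)), SSZ)
  →2  add(add(mul(SSZ, Z), mul(SSSZ, SZ)), SSZ)
  →3  add(add(add(Z, mul(SZ, Z)), mul(SSSZ, SZ)), SSZ)
  →4  add(add(mul(SZ, Z), mul(SSSZ, SZ)), SSZ)
  →5  add(add(add(Z, mul(Z, Z)), mul(SSSZ, SZ)), SSZ)
  →6  add(add(mul(Z, Z), mul(SSSZ, SZ)), SSZ)
  →7  add(add(Z, mul(SSSZ, SZ)), SSZ)
  →8  add(mul(SSSZ, SZ), SSZ)
  →9  add(add(SZ, mul(SSZ, SZ)), SSZ)
  →10  add(S(add(Z, mul(SSZ, SZ))), SSZ)
  →11  S(add(add(Z, mul(SSZ, SZ)), SSZ))
  →12  S(add(mul(SSZ, SZ), SSZ))
  →13  S(add(add(SZ, mul(SZ, SZ)), SSZ))
  →14  S(add(S(add(Z, mul(SZ, SZ))), SSZ))
  →15  S(S(add(add(Z, mul(SZ, SZ)), SSZ)))
  →16  S(S(add(mul(SZ, SZ), SSZ)))
  →17  S(S(add(add(SZ, mul(Z, SZ)), SSZ)))
  →18  S(S(add(S(add(Z, mul(Z, SZ))), SSZ)))
  →19  S(S(S(add(add(Z, mul(Z, SZ)), SSZ))))
  →20  S(S(S(add(mul(Z, SZ), SSZ))))
  →21  S(S(S(add(Z, SSZ))))
  →22  S^5(Z)

Answer: normal form = S^5(Z)  (in 22 steps)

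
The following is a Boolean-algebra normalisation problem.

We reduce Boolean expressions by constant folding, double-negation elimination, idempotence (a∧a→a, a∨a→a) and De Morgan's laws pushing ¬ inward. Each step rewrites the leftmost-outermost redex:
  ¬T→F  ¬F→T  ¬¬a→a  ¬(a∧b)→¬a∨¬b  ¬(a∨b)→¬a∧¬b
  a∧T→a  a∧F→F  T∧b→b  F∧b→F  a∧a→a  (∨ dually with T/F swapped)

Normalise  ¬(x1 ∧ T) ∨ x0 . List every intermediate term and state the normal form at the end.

Answer: normal form = ¬x1 ∨ x0  (in 3 steps)

Derivation:
  start: ¬(x1 ∧ T) ∨ x0
  [1] (¬x1 ∨ ¬T) ∨ x0
  [2] (¬x1 ∨ F) ∨ x0
  [3] ¬x1 ∨ x0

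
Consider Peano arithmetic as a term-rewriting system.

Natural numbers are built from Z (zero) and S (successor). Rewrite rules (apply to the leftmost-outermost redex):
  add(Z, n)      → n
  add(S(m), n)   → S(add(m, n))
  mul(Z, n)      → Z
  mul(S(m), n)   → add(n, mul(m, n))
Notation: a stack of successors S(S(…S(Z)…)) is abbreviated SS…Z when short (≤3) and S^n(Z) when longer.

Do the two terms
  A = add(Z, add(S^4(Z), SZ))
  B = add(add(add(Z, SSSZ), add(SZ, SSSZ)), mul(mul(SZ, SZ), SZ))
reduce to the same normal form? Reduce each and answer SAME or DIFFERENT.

Term A:
  start: add(Z, add(S^4(Z), SZ))
  →1  add(S^4(Z), SZ)
  →2  S(add(SSSZ, SZ))
  →3  S(S(add(SSZ, SZ)))
  →4  S(S(S(add(SZ, SZ))))
  →5  S(S(S(S(add(Z, SZ)))))
  →6  S^5(Z)

Term B:
  start: add(add(add(Z, SSSZ), add(SZ, SSSZ)), mul(mul(SZ, SZ), SZ))
  →1  add(add(SSSZ, add(SZ, SSSZ)), mul(mul(SZ, SZ), SZ))
  →2  add(S(add(SSZ, add(SZ, SSSZ))), mul(mul(SZ, SZ), SZ))
  →3  S(add(add(SSZ, add(SZ, SSSZ)), mul(mul(SZ, SZ), SZ)))
  →4  S(add(S(add(SZ, add(SZ, SSSZ))), mul(mul(SZ, SZ), SZ)))
  →5  S(S(add(add(SZ, add(SZ, SSSZ)), mul(mul(SZ, SZ), SZ))))
  →6  S(S(add(S(add(Z, add(SZ, SSSZ))), mul(mul(SZ, SZ), SZ))))
  →7  S(S(S(add(add(Z, add(SZ, SSSZ)), mul(mul(SZ, SZ), SZ)))))
  →8  S(S(S(add(add(SZ, SSSZ), mul(mul(SZ, SZ), SZ)))))
  →9  S(S(S(add(S(add(Z, SSSZ)), mul(mul(SZ, SZ), SZ)))))
  →10  S(S(S(S(add(add(Z, SSSZ), mul(mul(SZ, SZ), SZ))))))
  →11  S(S(S(S(add(SSSZ, mul(mul(SZ, SZ), SZ))))))
  →12  S(S(S(S(S(add(SSZ, mul(mul(SZ, SZ), SZ)))))))
  →13  S(S(S(S(S(S(add(SZ, mul(mul(SZ, SZ), SZ))))))))
  →14  S(S(S(S(S(S(S(add(Z, mul(mul(SZ, SZ), SZ)))))))))
  →15  S(S(S(S(S(S(S(mul(mul(SZ, SZ), SZ))))))))
  →16  S(S(S(S(S(S(S(mul(add(SZ, mul(Z, SZ)), SZ))))))))
  →17  S(S(S(S(S(S(S(mul(S(add(Z, mul(Z, SZ))), SZ))))))))
  →18  S(S(S(S(S(S(S(add(SZ, mul(add(Z, mul(Z, SZ)), SZ)))))))))
  →19  S(S(S(S(S(S(S(S(add(Z, mul(add(Z, mul(Z, SZ)), SZ))))))))))
  →20  S(S(S(S(S(S(S(S(mul(add(Z, mul(Z, SZ)), SZ)))))))))
  →21  S(S(S(S(S(S(S(S(mul(mul(Z, SZ), SZ)))))))))
  →22  S(S(S(S(S(S(S(S(mul(Z, SZ)))))))))
  →23  S^8(Z)

Answer: DIFFERENT — A ⇓ S^5(Z), B ⇓ S^8(Z)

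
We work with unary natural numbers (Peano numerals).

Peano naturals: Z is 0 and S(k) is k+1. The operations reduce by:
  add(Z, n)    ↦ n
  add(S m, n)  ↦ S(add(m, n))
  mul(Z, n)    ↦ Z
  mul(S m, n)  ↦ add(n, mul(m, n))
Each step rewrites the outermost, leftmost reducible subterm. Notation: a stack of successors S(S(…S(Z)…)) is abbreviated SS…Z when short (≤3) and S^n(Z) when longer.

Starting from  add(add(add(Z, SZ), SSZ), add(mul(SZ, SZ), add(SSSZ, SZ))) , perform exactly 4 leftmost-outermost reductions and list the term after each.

  start: add(add(add(Z, SZ), SSZ), add(mul(SZ, SZ), add(SSSZ, SZ)))
  [1] add(add(SZ, SSZ), add(mul(SZ, SZ), add(SSSZ, SZ)))
  [2] add(S(add(Z, SSZ)), add(mul(SZ, SZ), add(SSSZ, SZ)))
  [3] S(add(add(Z, SSZ), add(mul(SZ, SZ), add(SSSZ, SZ))))
  [4] S(add(SSZ, add(mul(SZ, SZ), add(SSSZ, SZ))))

Answer: after 4 steps: S(add(SSZ, add(mul(SZ, SZ), add(SSSZ, SZ))))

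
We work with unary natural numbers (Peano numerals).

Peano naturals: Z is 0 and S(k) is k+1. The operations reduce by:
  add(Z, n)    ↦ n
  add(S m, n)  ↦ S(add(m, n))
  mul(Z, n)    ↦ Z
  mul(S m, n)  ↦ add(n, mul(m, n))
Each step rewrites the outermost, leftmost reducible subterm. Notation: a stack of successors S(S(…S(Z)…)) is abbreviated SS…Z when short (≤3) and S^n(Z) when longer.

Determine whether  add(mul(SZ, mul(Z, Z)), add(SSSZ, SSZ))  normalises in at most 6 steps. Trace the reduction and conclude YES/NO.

Answer: NO — after 6 steps the term is S(add(SSZ, SSZ)), not yet normal

Reduction:
  start: add(mul(SZ, mul(Z, Z)), add(SSSZ, SSZ))
  [1] add(add(mul(Z, Z), mul(Z, mul(Z, Z))), add(SSSZ, SSZ))
  [2] add(add(Z, mul(Z, mul(Z, Z))), add(SSSZ, SSZ))
  [3] add(mul(Z, mul(Z, Z)), add(SSSZ, SSZ))
  [4] add(Z, add(SSSZ, SSZ))
  [5] add(SSSZ, SSZ)
  [6] S(add(SSZ, SSZ))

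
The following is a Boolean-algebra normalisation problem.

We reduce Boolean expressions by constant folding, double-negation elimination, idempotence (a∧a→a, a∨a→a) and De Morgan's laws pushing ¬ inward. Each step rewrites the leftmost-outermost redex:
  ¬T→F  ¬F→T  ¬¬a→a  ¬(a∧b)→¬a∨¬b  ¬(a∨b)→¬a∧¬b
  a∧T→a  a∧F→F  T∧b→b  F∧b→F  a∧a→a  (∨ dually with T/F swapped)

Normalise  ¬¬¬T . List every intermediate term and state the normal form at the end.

  start: ¬¬¬T
  [1] ¬T
  [2] F

Answer: normal form = F  (in 2 steps)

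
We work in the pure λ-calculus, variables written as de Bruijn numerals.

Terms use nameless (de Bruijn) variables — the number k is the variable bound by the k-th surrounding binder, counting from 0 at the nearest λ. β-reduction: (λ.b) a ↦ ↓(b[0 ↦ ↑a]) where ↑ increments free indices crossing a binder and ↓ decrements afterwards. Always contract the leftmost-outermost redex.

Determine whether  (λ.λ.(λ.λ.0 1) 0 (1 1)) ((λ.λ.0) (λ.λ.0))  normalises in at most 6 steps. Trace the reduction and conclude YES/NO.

Answer: NO — after 6 steps the term is λ.(λ.0) 0, not yet normal

Working:
  start: (λ.λ.(λ.λ.0 1) 0 (1 1)) ((λ.λ.0) (λ.λ.0))
  step 1: λ.(λ.λ.0 1) 0 ((λ.λ.0) (λ.λ.0) ((λ.λ.0) (λ.λ.0)))
  step 2: λ.(λ.0 1) ((λ.λ.0) (λ.λ.0) ((λ.λ.0) (λ.λ.0)))
  step 3: λ.(λ.λ.0) (λ.λ.0) ((λ.λ.0) (λ.λ.0)) 0
  step 4: λ.(λ.0) ((λ.λ.0) (λ.λ.0)) 0
  step 5: λ.(λ.λ.0) (λ.λ.0) 0
  step 6: λ.(λ.0) 0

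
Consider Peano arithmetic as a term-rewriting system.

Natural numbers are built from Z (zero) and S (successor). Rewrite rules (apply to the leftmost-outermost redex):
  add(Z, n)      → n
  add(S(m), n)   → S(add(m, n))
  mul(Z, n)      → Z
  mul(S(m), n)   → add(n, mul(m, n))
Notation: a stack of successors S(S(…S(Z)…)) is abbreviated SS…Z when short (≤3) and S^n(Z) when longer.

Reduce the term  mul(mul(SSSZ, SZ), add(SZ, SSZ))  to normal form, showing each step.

Answer: normal form = S^9(Z)  (in 32 steps)

Reduction:
  start: mul(mul(SSSZ, SZ), add(SZ, SSZ))
  [1] mul(add(SZ, mul(SSZ, SZ)), add(SZ, SSZ))
  [2] mul(S(add(Z, mul(SSZ, SZ))), add(SZ, SSZ))
  [3] add(add(SZ, SSZ), mul(add(Z, mul(SSZ, SZ)), add(SZ, SSZ)))
  [4] add(S(add(Z, SSZ)), mul(add(Z, mul(SSZ, SZ)), add(SZ, SSZ)))
  [5] S(add(add(Z, SSZ), mul(add(Z, mul(SSZ, SZ)), add(SZ, SSZ))))
  [6] S(add(SSZ, mul(add(Z, mul(SSZ, SZ)), add(SZ, SSZ))))
  [7] S(S(add(SZ, mul(add(Z, mul(SSZ, SZ)), add(SZ, SSZ)))))
  [8] S(S(S(add(Z, mul(add(Z, mul(SSZ, SZ)), add(SZ, SSZ))))))
  [9] S(S(S(mul(add(Z, mul(SSZ, SZ)), add(SZ, SSZ)))))
  [10] S(S(S(mul(mul(SSZ, SZ), add(SZ, SSZ)))))
  [11] S(S(S(mul(add(SZ, mul(SZ, SZ)), add(SZ, SSZ)))))
  [12] S(S(S(mul(S(add(Z, mul(SZ, SZ))), add(SZ, SSZ)))))
  [13] S(S(S(add(add(SZ, SSZ), mul(add(Z, mul(SZ, SZ)), add(SZ, SSZ))))))
  [14] S(S(S(add(S(add(Z, SSZ)), mul(add(Z, mul(SZ, SZ)), add(SZ, SSZ))))))
  [15] S(S(S(S(add(add(Z, SSZ), mul(add(Z, mul(SZ, SZ)), add(SZ, SSZ)))))))
  [16] S(S(S(S(add(SSZ, mul(add(Z, mul(SZ, SZ)), add(SZ, SSZ)))))))
  [17] S(S(S(S(S(add(SZ, mul(add(Z, mul(SZ, SZ)), add(SZ, SSZ))))))))
  [18] S(S(S(S(S(S(add(Z, mul(add(Z, mul(SZ, SZ)), add(SZ, SSZ)))))))))
  [19] S(S(S(S(S(S(mul(add(Z, mul(SZ, SZ)), add(SZ, SSZ))))))))
  [20] S(S(S(S(S(S(mul(mul(SZ, SZ), add(SZ, SSZ))))))))
  [21] S(S(S(S(S(S(mul(add(SZ, mul(Z, SZ)), add(SZ, SSZ))))))))
  [22] S(S(S(S(S(S(mul(S(add(Z, mul(Z, SZ))), add(SZ, SSZ))))))))
  [23] S(S(S(S(S(S(add(add(SZ, SSZ), mul(add(Z, mul(Z, SZ)), add(SZ, SSZ)))))))))
  [24] S(S(S(S(S(S(add(S(add(Z, SSZ)), mul(add(Z, mul(Z, SZ)), add(SZ, SSZ)))))))))
  [25] S(S(S(S(S(S(S(add(add(Z, SSZ), mul(add(Z, mul(Z, SZ)), add(SZ, SSZ))))))))))
  [26] S(S(S(S(S(S(S(add(SSZ, mul(add(Z, mul(Z, SZ)), add(SZ, SSZ))))))))))
  [27] S(S(S(S(S(S(S(S(add(SZ, mul(add(Z, mul(Z, SZ)), add(SZ, SSZ)))))))))))
  [28] S(S(S(S(S(S(S(S(S(add(Z, mul(add(Z, mul(Z, SZ)), add(SZ, SSZ))))))))))))
  [29] S(S(S(S(S(S(S(S(S(mul(add(Z, mul(Z, SZ)), add(SZ, SSZ)))))))))))
  [30] S(S(S(S(S(S(S(S(S(mul(mul(Z, SZ), add(SZ, SSZ)))))))))))
  [31] S(S(S(S(S(S(S(S(S(mul(Z, add(SZ, SSZ)))))))))))
  [32] S^9(Z)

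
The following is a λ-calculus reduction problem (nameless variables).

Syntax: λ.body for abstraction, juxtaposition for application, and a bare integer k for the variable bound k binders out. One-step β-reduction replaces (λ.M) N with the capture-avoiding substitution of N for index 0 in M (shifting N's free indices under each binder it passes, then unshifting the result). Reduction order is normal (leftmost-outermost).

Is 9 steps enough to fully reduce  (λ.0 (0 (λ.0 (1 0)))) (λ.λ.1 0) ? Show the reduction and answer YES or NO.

Answer: YES — reaches normal form λ.0 (λ.1 0) in 6 ≤ 9 steps

Working:
  start: (λ.0 (0 (λ.0 (1 0)))) (λ.λ.1 0)
  step 1: (λ.λ.1 0) ((λ.λ.1 0) (λ.0 ((λ.λ.1 0) 0)))
  step 2: λ.(λ.λ.1 0) (λ.0 ((λ.λ.1 0) 0)) 0
  step 3: λ.(λ.(λ.0 ((λ.λ.1 0) 0)) 0) 0
  step 4: λ.(λ.0 ((λ.λ.1 0) 0)) 0
  step 5: λ.0 ((λ.λ.1 0) 0)
  step 6: λ.0 (λ.1 0)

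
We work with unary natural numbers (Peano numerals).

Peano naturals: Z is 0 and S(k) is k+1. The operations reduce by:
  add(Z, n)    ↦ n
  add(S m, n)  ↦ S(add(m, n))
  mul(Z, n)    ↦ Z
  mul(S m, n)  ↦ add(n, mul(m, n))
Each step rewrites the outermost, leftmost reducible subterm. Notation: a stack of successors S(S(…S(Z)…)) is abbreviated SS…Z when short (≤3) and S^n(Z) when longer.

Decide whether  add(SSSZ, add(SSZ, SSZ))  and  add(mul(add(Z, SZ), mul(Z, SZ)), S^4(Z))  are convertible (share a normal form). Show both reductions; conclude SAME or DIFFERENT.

Answer: DIFFERENT — A ⇓ S^7(Z), B ⇓ S^4(Z)

Reduction:
Term A:
  start: add(SSSZ, add(SSZ, SSZ))
  step 1: S(add(SSZ, add(SSZ, SSZ)))
  step 2: S(S(add(SZ, add(SSZ, SSZ))))
  step 3: S(S(S(add(Z, add(SSZ, SSZ)))))
  step 4: S(S(S(add(SSZ, SSZ))))
  step 5: S(S(S(S(add(SZ, SSZ)))))
  step 6: S(S(S(S(S(add(Z, SSZ))))))
  step 7: S^7(Z)

Term B:
  start: add(mul(add(Z, SZ), mul(Z, SZ)), S^4(Z))
  step 1: add(mul(SZ, mul(Z, SZ)), S^4(Z))
  step 2: add(add(mul(Z, SZ), mul(Z, mul(Z, SZ))), S^4(Z))
  step 3: add(add(Z, mul(Z, mul(Z, SZ))), S^4(Z))
  step 4: add(mul(Z, mul(Z, SZ)), S^4(Z))
  step 5: add(Z, S^4(Z))
  step 6: S^4(Z)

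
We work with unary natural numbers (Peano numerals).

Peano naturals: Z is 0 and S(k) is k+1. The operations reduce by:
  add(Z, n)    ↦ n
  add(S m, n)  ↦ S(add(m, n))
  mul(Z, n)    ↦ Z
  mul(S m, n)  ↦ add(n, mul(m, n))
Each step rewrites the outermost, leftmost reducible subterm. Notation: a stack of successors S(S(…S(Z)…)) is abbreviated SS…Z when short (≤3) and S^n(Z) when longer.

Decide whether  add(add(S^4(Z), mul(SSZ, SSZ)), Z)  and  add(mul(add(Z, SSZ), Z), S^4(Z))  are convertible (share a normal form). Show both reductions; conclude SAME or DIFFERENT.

Term A:
  start: add(add(S^4(Z), mul(SSZ, SSZ)), Z)
  →1  add(S(add(SSSZ, mul(SSZ, SSZ))), Z)
  →2  S(add(add(SSSZ, mul(SSZ, SSZ)), Z))
  →3  S(add(S(add(SSZ, mul(SSZ, SSZ))), Z))
  →4  S(S(add(add(SSZ, mul(SSZ, SSZ)), Z)))
  →5  S(S(add(S(add(SZ, mul(SSZ, SSZ))), Z)))
  →6  S(S(S(add(add(SZ, mul(SSZ, SSZ)), Z))))
  →7  S(S(S(add(S(add(Z, mul(SSZ, SSZ))), Z))))
  →8  S(S(S(S(add(add(Z, mul(SSZ, SSZ)), Z)))))
  →9  S(S(S(S(add(mul(SSZ, SSZ), Z)))))
  →10  S(S(S(S(add(add(SSZ, mul(SZ, SSZ)), Z)))))
  →11  S(S(S(S(add(S(add(SZ, mul(SZ, SSZ))), Z)))))
  →12  S(S(S(S(S(add(add(SZ, mul(SZ, SSZ)), Z))))))
  →13  S(S(S(S(S(add(S(add(Z, mul(SZ, SSZ))), Z))))))
  →14  S(S(S(S(S(S(add(add(Z, mul(SZ, SSZ)), Z)))))))
  →15  S(S(S(S(S(S(add(mul(SZ, SSZ), Z)))))))
  →16  S(S(S(S(S(S(add(add(SSZ, mul(Z, SSZ)), Z)))))))
  →17  S(S(S(S(S(S(add(S(add(SZ, mul(Z, SSZ))), Z)))))))
  →18  S(S(S(S(S(S(S(add(add(SZ, mul(Z, SSZ)), Z))))))))
  →19  S(S(S(S(S(S(S(add(S(add(Z, mul(Z, SSZ))), Z))))))))
  →20  S(S(S(S(S(S(S(S(add(add(Z, mul(Z, SSZ)), Z)))))))))
  →21  S(S(S(S(S(S(S(S(add(mul(Z, SSZ), Z)))))))))
  →22  S(S(S(S(S(S(S(S(add(Z, Z)))))))))
  →23  S^8(Z)

Term B:
  start: add(mul(add(Z, SSZ), Z), S^4(Z))
  →1  add(mul(SSZ, Z), S^4(Z))
  →2  add(add(Z, mul(SZ, Z)), S^4(Z))
  →3  add(mul(SZ, Z), S^4(Z))
  →4  add(add(Z, mul(Z, Z)), S^4(Z))
  →5  add(mul(Z, Z), S^4(Z))
  →6  add(Z, S^4(Z))
  →7  S^4(Z)

Answer: DIFFERENT — A ⇓ S^8(Z), B ⇓ S^4(Z)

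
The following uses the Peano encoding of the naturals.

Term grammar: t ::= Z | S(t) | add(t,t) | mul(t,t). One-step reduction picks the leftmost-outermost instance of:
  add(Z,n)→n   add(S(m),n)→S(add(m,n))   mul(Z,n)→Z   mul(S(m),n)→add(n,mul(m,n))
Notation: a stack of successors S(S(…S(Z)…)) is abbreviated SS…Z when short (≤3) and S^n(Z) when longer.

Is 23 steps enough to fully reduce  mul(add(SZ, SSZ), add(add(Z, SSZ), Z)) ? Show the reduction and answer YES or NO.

  start: mul(add(SZ, SSZ), add(add(Z, SSZ), Z))
  →1  mul(S(add(Z, SSZ)), add(add(Z, SSZ), Z))
  →2  add(add(add(Z, SSZ), Z), mul(add(Z, SSZ), add(add(Z, SSZ), Z)))
  →3  add(add(SSZ, Z), mul(add(Z, SSZ), add(add(Z, SSZ), Z)))
  →4  add(S(add(SZ, Z)), mul(add(Z, SSZ), add(add(Z, SSZ), Z)))
  →5  S(add(add(SZ, Z), mul(add(Z, SSZ), add(add(Z, SSZ), Z))))
  →6  S(add(S(add(Z, Z)), mul(add(Z, SSZ), add(add(Z, SSZ), Z))))
  →7  S(S(add(add(Z, Z), mul(add(Z, SSZ), add(add(Z, SSZ), Z)))))
  →8  S(S(add(Z, mul(add(Z, SSZ), add(add(Z, SSZ), Z)))))
  →9  S(S(mul(add(Z, SSZ), add(add(Z, SSZ), Z))))
  →10  S(S(mul(SSZ, add(add(Z, SSZ), Z))))
  →11  S(S(add(add(add(Z, SSZ), Z), mul(SZ, add(add(Z, SSZ), Z)))))
  →12  S(S(add(add(SSZ, Z), mul(SZ, add(add(Z, SSZ), Z)))))
  →13  S(S(add(S(add(SZ, Z)), mul(SZ, add(add(Z, SSZ), Z)))))
  →14  S(S(S(add(add(SZ, Z), mul(SZ, add(add(Z, SSZ), Z))))))
  →15  S(S(S(add(S(add(Z, Z)), mul(SZ, add(add(Z, SSZ), Z))))))
  →16  S(S(S(S(add(add(Z, Z), mul(SZ, add(add(Z, SSZ), Z)))))))
  →17  S(S(S(S(add(Z, mul(SZ, add(add(Z, SSZ), Z)))))))
  →18  S(S(S(S(mul(SZ, add(add(Z, SSZ), Z))))))
  →19  S(S(S(S(add(add(add(Z, SSZ), Z), mul(Z, add(add(Z, SSZ), Z)))))))
  →20  S(S(S(S(add(add(SSZ, Z), mul(Z, add(add(Z, SSZ), Z)))))))
  →21  S(S(S(S(add(S(add(SZ, Z)), mul(Z, add(add(Z, SSZ), Z)))))))
  →22  S(S(S(S(S(add(add(SZ, Z), mul(Z, add(add(Z, SSZ), Z))))))))
  →23  S(S(S(S(S(add(S(add(Z, Z)), mul(Z, add(add(Z, SSZ), Z))))))))

Answer: NO — after 23 steps the term is S(S(S(S(S(add(S(add(Z, Z)), mul(Z, add(add(Z, SSZ), Z)))))))), not yet normal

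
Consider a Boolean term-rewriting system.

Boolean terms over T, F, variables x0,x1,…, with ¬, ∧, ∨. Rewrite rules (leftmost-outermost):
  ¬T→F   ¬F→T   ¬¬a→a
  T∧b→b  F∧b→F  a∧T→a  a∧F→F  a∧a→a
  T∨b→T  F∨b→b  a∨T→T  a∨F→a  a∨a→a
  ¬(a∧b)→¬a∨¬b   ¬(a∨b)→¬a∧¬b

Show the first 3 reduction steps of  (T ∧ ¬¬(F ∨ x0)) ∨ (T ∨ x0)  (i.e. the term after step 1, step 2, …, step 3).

Answer: after 3 steps: x0 ∨ (T ∨ x0)

Working:
  start: (T ∧ ¬¬(F ∨ x0)) ∨ (T ∨ x0)
  →1  ¬¬(F ∨ x0) ∨ (T ∨ x0)
  →2  (F ∨ x0) ∨ (T ∨ x0)
  →3  x0 ∨ (T ∨ x0)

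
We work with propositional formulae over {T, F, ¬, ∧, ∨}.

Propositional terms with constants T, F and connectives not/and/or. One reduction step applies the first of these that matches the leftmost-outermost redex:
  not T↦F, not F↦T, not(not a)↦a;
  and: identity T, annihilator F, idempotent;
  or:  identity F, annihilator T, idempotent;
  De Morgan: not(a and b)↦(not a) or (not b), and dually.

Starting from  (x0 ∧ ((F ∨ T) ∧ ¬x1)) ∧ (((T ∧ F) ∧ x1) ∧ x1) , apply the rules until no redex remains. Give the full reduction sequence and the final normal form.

Answer: normal form = F  (in 6 steps)

Working:
  start: (x0 ∧ ((F ∨ T) ∧ ¬x1)) ∧ (((T ∧ F) ∧ x1) ∧ x1)
  [1] (x0 ∧ (T ∧ ¬x1)) ∧ (((T ∧ F) ∧ x1) ∧ x1)
  [2] (x0 ∧ ¬x1) ∧ (((T ∧ F) ∧ x1) ∧ x1)
  [3] (x0 ∧ ¬x1) ∧ ((F ∧ x1) ∧ x1)
  [4] (x0 ∧ ¬x1) ∧ (F ∧ x1)
  [5] (x0 ∧ ¬x1) ∧ F
  [6] F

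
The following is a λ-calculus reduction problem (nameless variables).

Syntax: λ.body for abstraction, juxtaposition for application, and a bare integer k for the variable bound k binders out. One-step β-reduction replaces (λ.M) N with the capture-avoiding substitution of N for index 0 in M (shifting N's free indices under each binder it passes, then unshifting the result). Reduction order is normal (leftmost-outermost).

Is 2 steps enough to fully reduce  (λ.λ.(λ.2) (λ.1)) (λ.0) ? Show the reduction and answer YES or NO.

  start: (λ.λ.(λ.2) (λ.1)) (λ.0)
  →1  λ.(λ.λ.0) (λ.1)
  →2  λ.λ.0

Answer: YES — reaches normal form λ.λ.0 in 2 ≤ 2 steps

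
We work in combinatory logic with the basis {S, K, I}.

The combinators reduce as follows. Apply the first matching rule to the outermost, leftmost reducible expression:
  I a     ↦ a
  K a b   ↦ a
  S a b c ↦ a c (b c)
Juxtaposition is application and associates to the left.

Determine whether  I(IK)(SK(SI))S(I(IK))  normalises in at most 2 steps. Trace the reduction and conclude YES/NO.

  start: I(IK)(SK(SI))S(I(IK))
  [1] IK(SK(SI))S(I(IK))
  [2] K(SK(SI))S(I(IK))

Answer: NO — after 2 steps the term is K(SK(SI))S(I(IK)), not yet normal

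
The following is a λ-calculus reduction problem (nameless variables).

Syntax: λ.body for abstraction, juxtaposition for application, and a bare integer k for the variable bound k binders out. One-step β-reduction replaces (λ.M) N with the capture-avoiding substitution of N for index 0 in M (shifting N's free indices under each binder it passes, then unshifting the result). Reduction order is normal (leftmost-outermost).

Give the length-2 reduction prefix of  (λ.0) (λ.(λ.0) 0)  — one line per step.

  start: (λ.0) (λ.(λ.0) 0)
  →1  λ.(λ.0) 0
  →2  λ.0

Answer: after 2 steps: λ.0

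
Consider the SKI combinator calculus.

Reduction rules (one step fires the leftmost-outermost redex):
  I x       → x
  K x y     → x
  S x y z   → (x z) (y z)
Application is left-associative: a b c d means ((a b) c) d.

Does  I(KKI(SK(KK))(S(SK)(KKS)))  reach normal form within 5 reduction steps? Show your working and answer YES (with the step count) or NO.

Answer: YES — reaches normal form SK(KK) in 3 ≤ 5 steps

Derivation:
  start: I(KKI(SK(KK))(S(SK)(KKS)))
  →1  KKI(SK(KK))(S(SK)(KKS))
  →2  K(SK(KK))(S(SK)(KKS))
  →3  SK(KK)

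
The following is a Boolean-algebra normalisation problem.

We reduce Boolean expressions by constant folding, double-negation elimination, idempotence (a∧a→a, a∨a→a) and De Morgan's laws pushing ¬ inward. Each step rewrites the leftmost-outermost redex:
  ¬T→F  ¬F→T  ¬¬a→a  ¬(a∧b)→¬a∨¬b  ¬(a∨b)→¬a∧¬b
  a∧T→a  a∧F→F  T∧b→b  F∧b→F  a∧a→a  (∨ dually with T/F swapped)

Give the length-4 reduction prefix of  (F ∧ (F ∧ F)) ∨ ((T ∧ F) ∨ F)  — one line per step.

Answer: after 4 steps: F

Derivation:
  start: (F ∧ (F ∧ F)) ∨ ((T ∧ F) ∨ F)
  →1  F ∨ ((T ∧ F) ∨ F)
  →2  (T ∧ F) ∨ F
  →3  T ∧ F
  →4  F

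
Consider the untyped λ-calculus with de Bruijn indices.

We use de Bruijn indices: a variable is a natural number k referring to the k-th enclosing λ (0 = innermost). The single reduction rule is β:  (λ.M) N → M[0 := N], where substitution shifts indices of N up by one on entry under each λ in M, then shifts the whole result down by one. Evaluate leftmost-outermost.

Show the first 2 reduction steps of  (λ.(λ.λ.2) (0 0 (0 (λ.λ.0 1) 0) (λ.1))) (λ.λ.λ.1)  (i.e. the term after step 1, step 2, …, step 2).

  start: (λ.(λ.λ.2) (0 0 (0 (λ.λ.0 1) 0) (λ.1))) (λ.λ.λ.1)
  →1  (λ.λ.λ.λ.λ.1) ((λ.λ.λ.1) (λ.λ.λ.1) ((λ.λ.λ.1) (λ.λ.0 1) (λ.λ.λ.1)) (λ.λ.λ.λ.1))
  →2  λ.λ.λ.λ.1

Answer: after 2 steps: λ.λ.λ.λ.1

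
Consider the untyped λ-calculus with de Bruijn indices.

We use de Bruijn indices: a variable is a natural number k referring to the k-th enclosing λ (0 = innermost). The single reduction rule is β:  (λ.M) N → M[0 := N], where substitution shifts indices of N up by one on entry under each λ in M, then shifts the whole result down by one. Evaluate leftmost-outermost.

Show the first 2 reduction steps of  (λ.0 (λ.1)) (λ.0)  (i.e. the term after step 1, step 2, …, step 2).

  start: (λ.0 (λ.1)) (λ.0)
  [1] (λ.0) (λ.λ.0)
  [2] λ.λ.0

Answer: after 2 steps: λ.λ.0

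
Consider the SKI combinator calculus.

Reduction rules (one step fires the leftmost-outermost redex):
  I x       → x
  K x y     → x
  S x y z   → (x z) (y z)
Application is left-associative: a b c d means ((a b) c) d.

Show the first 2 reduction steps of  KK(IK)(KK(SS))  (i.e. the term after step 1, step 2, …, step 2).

Answer: after 2 steps: KK

Working:
  start: KK(IK)(KK(SS))
  [1] K(KK(SS))
  [2] KK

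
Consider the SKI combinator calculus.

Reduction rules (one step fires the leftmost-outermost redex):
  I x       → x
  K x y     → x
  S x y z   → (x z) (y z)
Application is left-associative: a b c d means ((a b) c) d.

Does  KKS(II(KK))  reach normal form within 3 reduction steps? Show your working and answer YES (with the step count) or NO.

Answer: YES — reaches normal form K(KK) in 3 ≤ 3 steps

Working:
  start: KKS(II(KK))
  →1  K(II(KK))
  →2  K(I(KK))
  →3  K(KK)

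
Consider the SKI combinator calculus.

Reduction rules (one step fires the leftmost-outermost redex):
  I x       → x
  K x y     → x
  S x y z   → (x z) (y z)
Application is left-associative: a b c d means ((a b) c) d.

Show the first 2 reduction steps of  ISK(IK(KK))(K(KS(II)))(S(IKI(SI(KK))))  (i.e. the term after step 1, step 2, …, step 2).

Answer: after 2 steps: K(K(KS(II)))(IK(KK)(K(KS(II))))(S(IKI(SI(KK))))

Reduction:
  start: ISK(IK(KK))(K(KS(II)))(S(IKI(SI(KK))))
  →1  SK(IK(KK))(K(KS(II)))(S(IKI(SI(KK))))
  →2  K(K(KS(II)))(IK(KK)(K(KS(II))))(S(IKI(SI(KK))))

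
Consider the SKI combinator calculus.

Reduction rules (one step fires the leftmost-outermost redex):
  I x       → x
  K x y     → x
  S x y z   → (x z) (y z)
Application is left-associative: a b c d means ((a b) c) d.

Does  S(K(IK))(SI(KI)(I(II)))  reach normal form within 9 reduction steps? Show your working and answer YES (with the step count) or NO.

  start: S(K(IK))(SI(KI)(I(II)))
  step 1: S(KK)(SI(KI)(I(II)))
  step 2: S(KK)(I(I(II))(KI(I(II))))
  step 3: S(KK)(I(II)(KI(I(II))))
  step 4: S(KK)(II(KI(I(II))))
  step 5: S(KK)(I(KI(I(II))))
  step 6: S(KK)(KI(I(II)))
  step 7: S(KK)I

Answer: YES — reaches normal form S(KK)I in 7 ≤ 9 steps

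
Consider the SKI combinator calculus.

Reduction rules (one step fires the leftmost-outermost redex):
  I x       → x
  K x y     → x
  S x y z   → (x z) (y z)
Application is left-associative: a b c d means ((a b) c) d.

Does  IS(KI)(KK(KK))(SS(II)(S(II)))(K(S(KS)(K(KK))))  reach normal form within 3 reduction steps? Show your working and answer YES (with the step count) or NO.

Answer: NO — after 3 steps the term is I(KK(KK)(SS(II)(S(II))))(K(S(KS)(K(KK)))), not yet normal

Reduction:
  start: IS(KI)(KK(KK))(SS(II)(S(II)))(K(S(KS)(K(KK))))
  →1  S(KI)(KK(KK))(SS(II)(S(II)))(K(S(KS)(K(KK))))
  →2  KI(SS(II)(S(II)))(KK(KK)(SS(II)(S(II))))(K(S(KS)(K(KK))))
  →3  I(KK(KK)(SS(II)(S(II))))(K(S(KS)(K(KK))))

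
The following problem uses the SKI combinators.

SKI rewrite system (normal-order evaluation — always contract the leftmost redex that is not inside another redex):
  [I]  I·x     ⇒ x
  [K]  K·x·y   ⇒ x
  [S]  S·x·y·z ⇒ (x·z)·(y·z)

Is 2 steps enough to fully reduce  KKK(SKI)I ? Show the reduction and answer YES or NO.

  start: KKK(SKI)I
  →1  K(SKI)I
  →2  SKI

Answer: YES — reaches normal form SKI in 2 ≤ 2 steps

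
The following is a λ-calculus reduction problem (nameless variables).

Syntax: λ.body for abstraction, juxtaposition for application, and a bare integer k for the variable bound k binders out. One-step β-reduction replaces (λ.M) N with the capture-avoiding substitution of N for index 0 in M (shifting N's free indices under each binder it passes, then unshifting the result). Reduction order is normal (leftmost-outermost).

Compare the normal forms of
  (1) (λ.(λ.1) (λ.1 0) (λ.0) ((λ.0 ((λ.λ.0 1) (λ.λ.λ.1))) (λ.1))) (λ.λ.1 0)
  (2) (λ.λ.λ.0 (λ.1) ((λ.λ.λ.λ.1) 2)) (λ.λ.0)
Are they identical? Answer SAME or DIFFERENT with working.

Term A:
  start: (λ.(λ.1) (λ.1 0) (λ.0) ((λ.0 ((λ.λ.0 1) (λ.λ.λ.1))) (λ.1))) (λ.λ.1 0)
  [1] (λ.λ.λ.1 0) (λ.(λ.λ.1 0) 0) (λ.0) ((λ.0 ((λ.λ.0 1) (λ.λ.λ.1))) (λ.λ.λ.1 0))
  [2] (λ.λ.1 0) (λ.0) ((λ.0 ((λ.λ.0 1) (λ.λ.λ.1))) (λ.λ.λ.1 0))
  [3] (λ.(λ.0) 0) ((λ.0 ((λ.λ.0 1) (λ.λ.λ.1))) (λ.λ.λ.1 0))
  [4] (λ.0) ((λ.0 ((λ.λ.0 1) (λ.λ.λ.1))) (λ.λ.λ.1 0))
  [5] (λ.0 ((λ.λ.0 1) (λ.λ.λ.1))) (λ.λ.λ.1 0)
  [6] (λ.λ.λ.1 0) ((λ.λ.0 1) (λ.λ.λ.1))
  [7] λ.λ.1 0

Term B:
  start: (λ.λ.λ.0 (λ.1) ((λ.λ.λ.λ.1) 2)) (λ.λ.0)
  [1] λ.λ.0 (λ.1) ((λ.λ.λ.λ.1) (λ.λ.0))
  [2] λ.λ.0 (λ.1) (λ.λ.λ.1)

Answer: DIFFERENT — A ⇓ λ.λ.1 0, B ⇓ λ.λ.0 (λ.1) (λ.λ.λ.1)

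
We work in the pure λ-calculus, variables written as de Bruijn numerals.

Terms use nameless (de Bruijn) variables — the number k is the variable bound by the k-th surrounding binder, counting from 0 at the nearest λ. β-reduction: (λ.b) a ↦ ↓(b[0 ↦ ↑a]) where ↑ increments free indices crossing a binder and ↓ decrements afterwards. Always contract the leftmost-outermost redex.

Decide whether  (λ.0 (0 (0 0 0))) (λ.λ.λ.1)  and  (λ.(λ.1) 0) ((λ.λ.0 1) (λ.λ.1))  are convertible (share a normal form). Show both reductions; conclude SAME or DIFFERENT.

Term A:
  start: (λ.0 (0 (0 0 0))) (λ.λ.λ.1)
  step 1: (λ.λ.λ.1) ((λ.λ.λ.1) ((λ.λ.λ.1) (λ.λ.λ.1) (λ.λ.λ.1)))
  step 2: λ.λ.1

Term B:
  start: (λ.(λ.1) 0) ((λ.λ.0 1) (λ.λ.1))
  step 1: (λ.(λ.λ.0 1) (λ.λ.1)) ((λ.λ.0 1) (λ.λ.1))
  step 2: (λ.λ.0 1) (λ.λ.1)
  step 3: λ.0 (λ.λ.1)

Answer: DIFFERENT — A ⇓ λ.λ.1, B ⇓ λ.0 (λ.λ.1)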